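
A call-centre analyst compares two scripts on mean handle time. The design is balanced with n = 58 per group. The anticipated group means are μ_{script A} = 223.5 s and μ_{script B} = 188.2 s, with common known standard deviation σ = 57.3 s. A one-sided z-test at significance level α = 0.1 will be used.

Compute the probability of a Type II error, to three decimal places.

Standardized effect: d = |μ_{script A} − μ_{script B}| / σ = |223.5 − 188.2| / 57.3 = 0.6161
Noncentrality parameter: δ = d·√(n/2) = 0.6161 × √(58/2) = 3.3176
Critical value for a one-sided test at α = 0.1: z_α = 1.282.
Power = Φ(δ − 1.282) = Φ(2.036) = 0.9791.
Type II error: β = 1 − power = 1 − 0.9791 = 0.0209.

β ≈ 0.021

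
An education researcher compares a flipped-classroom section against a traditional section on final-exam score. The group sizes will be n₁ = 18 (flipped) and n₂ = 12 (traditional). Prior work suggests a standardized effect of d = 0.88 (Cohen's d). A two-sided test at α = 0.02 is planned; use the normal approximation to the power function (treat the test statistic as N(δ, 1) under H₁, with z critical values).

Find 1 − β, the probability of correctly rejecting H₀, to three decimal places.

Power ≈ 0.514

Noncentrality parameter: δ = d / √(1/n₁ + 1/n₂) = 0.88 / √(1/18 + 1/12) = 2.3613
Two-sided α = 0.02 → critical value z_{0.01} = 2.326.
Power = Φ(δ − 2.326) + Φ(−δ − 2.326) = Φ(0.035) + Φ(-4.688) = 0.5139 + 0.0000 = 0.5139.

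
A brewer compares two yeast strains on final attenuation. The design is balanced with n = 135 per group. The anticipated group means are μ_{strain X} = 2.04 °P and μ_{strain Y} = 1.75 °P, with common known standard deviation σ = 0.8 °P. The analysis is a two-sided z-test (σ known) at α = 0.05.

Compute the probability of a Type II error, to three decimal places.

Standardized effect: d = |μ_{strain X} − μ_{strain Y}| / σ = |2.04 − 1.75| / 0.8 = 0.3625
Noncentrality parameter: δ = d·√(n/2) = 0.3625 × √(135/2) = 2.9782
Two-sided α = 0.05 → critical value z_{0.025} = 1.960.
Power = Φ(δ − 1.960) + Φ(−δ − 1.960) = Φ(1.018) + Φ(-4.938) = 0.8457 + 0.0000 = 0.8457.
Type II error: β = 1 − power = 1 − 0.8457 = 0.1543.

β ≈ 0.154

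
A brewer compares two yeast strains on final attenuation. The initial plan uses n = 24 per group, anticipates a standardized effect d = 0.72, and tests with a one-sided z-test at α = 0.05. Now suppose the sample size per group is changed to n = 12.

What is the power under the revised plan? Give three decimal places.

With n = 12 per group: δ = d·√(n/2) = 0.72 × √(12/2) = 1.7636. Critical value z_{0.05} = 1.645.
Revised power = P(Z > 1.645 − δ) = Φ(0.119) = 0.5473.

Power ≈ 0.547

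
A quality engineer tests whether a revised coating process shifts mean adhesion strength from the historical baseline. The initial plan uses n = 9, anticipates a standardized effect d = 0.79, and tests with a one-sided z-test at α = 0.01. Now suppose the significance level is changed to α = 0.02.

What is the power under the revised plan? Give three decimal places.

δ = d·√n = 0.79 × √9 = 2.3700 (unchanged). New critical value: z_{0.02} = 2.054.
Revised power = P(Z > 2.054 − δ) = Φ(0.316) = 0.6241.

Power ≈ 0.624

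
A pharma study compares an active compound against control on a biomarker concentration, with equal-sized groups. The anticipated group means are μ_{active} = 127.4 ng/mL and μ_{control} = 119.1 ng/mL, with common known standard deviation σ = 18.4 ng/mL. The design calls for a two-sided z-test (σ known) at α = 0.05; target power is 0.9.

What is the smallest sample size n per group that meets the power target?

n = 104 per group

Standardized effect: d = |μ_{active} − μ_{control}| / σ = |127.4 − 119.1| / 18.4 = 0.4511
For power 0.9 need Φ(δ − z_{0.025}) = 0.9, so δ = z_{0.025} + z_{0.10} = 1.960 + 1.282 = 3.242.
(Ignoring the negligible lower-tail rejection probability gives the usual closed-form inversion.)
δ = d·√(n/2) ⇒ n = 2(δ/d)² = 2 × (3.242 / 0.4511)² = 103.28.
Round up to the next whole unit.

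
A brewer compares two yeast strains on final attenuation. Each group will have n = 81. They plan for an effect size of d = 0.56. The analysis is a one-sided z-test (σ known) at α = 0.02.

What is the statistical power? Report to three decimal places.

Power ≈ 0.934

Noncentrality parameter: δ = d·√(n/2) = 0.56 × √(81/2) = 3.5638
One-sided α = 0.02 → critical value z_{0.02} = 2.054.
Power = P(Z > 2.054 − δ) = Φ(1.510) = 0.9345.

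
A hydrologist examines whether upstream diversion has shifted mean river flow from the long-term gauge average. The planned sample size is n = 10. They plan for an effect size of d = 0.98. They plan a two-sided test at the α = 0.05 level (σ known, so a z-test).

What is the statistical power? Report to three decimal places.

Power ≈ 0.873

Noncentrality parameter: δ = d·√n = 0.98 × √10 = 3.0990
Critical value for a two-sided test at α = 0.05: z_{α/2} = 1.960.
Power = Φ(δ − 1.960) + Φ(−δ − 1.960) = Φ(1.139) + Φ(-5.059) = 0.8727 + 0.0000 = 0.8727.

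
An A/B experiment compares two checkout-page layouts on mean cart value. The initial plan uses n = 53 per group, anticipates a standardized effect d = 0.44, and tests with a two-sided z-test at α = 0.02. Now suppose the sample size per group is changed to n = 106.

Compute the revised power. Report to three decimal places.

Power ≈ 0.810

With n = 106 per group: δ = d·√(n/2) = 0.44 × √(106/2) = 3.2032. Critical value z_{0.01} = 2.326.
Revised power = Φ(δ − 2.326) + Φ(−δ − 2.326) = Φ(0.877) + Φ(-5.530) = 0.8097 + 0.0000 = 0.8097.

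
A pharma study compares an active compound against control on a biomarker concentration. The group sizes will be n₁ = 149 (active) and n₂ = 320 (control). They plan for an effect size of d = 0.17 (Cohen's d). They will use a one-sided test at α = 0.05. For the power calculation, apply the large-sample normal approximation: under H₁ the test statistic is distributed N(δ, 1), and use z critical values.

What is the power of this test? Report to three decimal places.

Power ≈ 0.528

Noncentrality parameter: δ = d / √(1/n₁ + 1/n₂) = 0.17 / √(1/149 + 1/320) = 1.7141
One-sided α = 0.05 → critical value z_{0.05} = 1.645.
Power = Φ(δ − 1.645) = Φ(0.069) = 0.5276.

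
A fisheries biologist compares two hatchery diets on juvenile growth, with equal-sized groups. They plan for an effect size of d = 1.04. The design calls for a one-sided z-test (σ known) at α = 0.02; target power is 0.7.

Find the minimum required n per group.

For power 0.7 need Φ(δ − z_{0.02}) = 0.7, so δ = z_{0.02} + z_{0.30} = 2.054 + 0.524 = 2.578.
δ = d·√(n/2) ⇒ n = 2(δ/d)² = 2 × (2.578 / 1.04)² = 12.29.
Round up to the next whole unit.

n = 13 per group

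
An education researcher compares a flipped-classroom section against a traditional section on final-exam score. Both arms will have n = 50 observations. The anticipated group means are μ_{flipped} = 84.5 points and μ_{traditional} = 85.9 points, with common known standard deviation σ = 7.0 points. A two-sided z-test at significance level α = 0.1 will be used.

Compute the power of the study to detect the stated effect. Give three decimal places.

Standardized effect: d = |μ_{flipped} − μ_{traditional}| / σ = |84.5 − 85.9| / 7.0 = 0.2000
Noncentrality parameter: δ = d·√(n/2) = 0.2000 × √(50/2) = 1.0000
Critical value for a two-sided test at α = 0.1: z_{α/2} = 1.645.
Power = Φ(δ − 1.645) + Φ(−δ − 1.645) = Φ(-0.645) + Φ(-2.645) = 0.2595 + 0.0041 = 0.2636.

Power ≈ 0.264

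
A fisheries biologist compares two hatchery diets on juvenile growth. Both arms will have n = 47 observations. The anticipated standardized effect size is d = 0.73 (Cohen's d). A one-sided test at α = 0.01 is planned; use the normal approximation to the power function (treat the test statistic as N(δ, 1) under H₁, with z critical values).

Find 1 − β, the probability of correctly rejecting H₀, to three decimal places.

Power ≈ 0.887

Noncentrality parameter: δ = d·√(n/2) = 0.73 × √(47/2) = 3.5388
Critical value for a one-sided test at α = 0.01: z_α = 2.326.
Power = P(Z > 2.326 − δ) = Φ(1.212) = 0.8873.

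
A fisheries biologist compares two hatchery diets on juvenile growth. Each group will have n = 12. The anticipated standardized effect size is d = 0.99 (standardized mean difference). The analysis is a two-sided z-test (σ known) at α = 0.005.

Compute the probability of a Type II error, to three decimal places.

β ≈ 0.649

Noncentrality parameter: δ = d·√(n/2) = 0.99 × √(12/2) = 2.4250
Two-sided α = 0.005 → critical value z_{0.0025} = 2.807.
Power = Φ(δ − 2.807) + Φ(−δ − 2.807) = Φ(-0.382) + Φ(-5.232) = 0.3512 + 0.0000 = 0.3512.
Type II error: β = 1 − power = 1 − 0.3512 = 0.6488.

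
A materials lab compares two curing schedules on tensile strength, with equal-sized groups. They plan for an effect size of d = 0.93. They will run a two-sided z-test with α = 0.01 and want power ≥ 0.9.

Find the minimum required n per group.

Set Φ(δ − 2.576) = 0.9; then δ − 2.576 = Φ⁻¹(0.9) = 1.282, giving δ = 3.857.
(The Φ(−δ − z_{α/2}) term is vanishingly small for δ > 0 and is dropped in the standard sample-size formula.)
δ = d·√(n/2) ⇒ n = 2(δ/d)² = 2 × (3.857 / 0.93)² = 34.41.
Rounding up, n = 35 per group.

n = 35 per group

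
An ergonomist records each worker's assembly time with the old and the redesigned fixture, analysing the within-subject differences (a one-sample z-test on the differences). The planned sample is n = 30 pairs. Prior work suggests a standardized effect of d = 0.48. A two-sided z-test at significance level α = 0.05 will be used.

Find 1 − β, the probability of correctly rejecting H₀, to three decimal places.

Noncentrality parameter: λ = d·√n = 0.48 × √30 = 2.6291
Two-sided α = 0.05 → critical value z_{0.025} = 1.960.
Power = Φ(λ − 1.960) + Φ(−λ − 1.960) = Φ(0.669) + Φ(-4.589) = 0.7483 + 0.0000 = 0.7483.

Power ≈ 0.748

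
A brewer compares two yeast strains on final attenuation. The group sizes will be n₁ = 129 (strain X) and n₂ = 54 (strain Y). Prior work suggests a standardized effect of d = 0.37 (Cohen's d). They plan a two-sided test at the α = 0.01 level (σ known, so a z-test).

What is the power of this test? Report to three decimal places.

Noncentrality parameter: λ = d / √(1/n₁ + 1/n₂) = 0.37 / √(1/129 + 1/54) = 2.2828
Critical value for a two-sided test at α = 0.01: z_{α/2} = 2.576.
Power = Φ(λ − 2.576) + Φ(−λ − 2.576) = Φ(-0.293) + Φ(-4.859) = 0.3847 + 0.0000 = 0.3848.

Power ≈ 0.385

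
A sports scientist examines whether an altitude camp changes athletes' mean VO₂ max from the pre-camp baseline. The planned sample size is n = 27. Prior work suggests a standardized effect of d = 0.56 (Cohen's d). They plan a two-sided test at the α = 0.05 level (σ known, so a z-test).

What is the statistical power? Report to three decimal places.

Power ≈ 0.829

Noncentrality parameter: δ = d·√n = 0.56 × √27 = 2.9098
Critical value for a two-sided test at α = 0.05: z_{α/2} = 1.960.
Power = Φ(δ − 1.960) + Φ(−δ − 1.960) = Φ(0.950) + Φ(-4.870) = 0.8289 + 0.0000 = 0.8289.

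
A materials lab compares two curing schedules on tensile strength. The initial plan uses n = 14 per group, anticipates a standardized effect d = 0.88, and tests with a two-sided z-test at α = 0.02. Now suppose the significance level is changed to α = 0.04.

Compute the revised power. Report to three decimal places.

Power ≈ 0.608

δ = d·√(n/2) = 0.88 × √(14/2) = 2.3283 (unchanged). New critical value: z_{0.02} = 2.054.
Revised power = Φ(δ − 2.054) + Φ(−δ − 2.054) = Φ(0.275) + Φ(-4.382) = 0.6082 + 0.0000 = 0.6082.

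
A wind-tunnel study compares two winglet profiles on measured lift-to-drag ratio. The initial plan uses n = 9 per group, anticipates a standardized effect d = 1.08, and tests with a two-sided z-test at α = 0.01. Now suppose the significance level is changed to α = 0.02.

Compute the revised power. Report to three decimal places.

Power ≈ 0.486

δ = d·√(n/2) = 1.08 × √(9/2) = 2.2910 (unchanged). New critical value: z_{0.01} = 2.326.
Revised power = Φ(δ − 2.326) + Φ(−δ − 2.326) = Φ(-0.035) + Φ(-4.617) = 0.4859 + 0.0000 = 0.4859.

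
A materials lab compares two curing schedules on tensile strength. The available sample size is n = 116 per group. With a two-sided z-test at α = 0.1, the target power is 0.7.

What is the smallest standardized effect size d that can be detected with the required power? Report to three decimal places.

d ≈ 0.285

Need Φ(δ − 1.645) = 0.7, so δ = 1.645 + 0.524 = 2.169.
(Lower-tail contribution to power is negligible for δ > 0.)
δ = d·√(n/2) ⇒ d = δ/√(n/2) = 2.169/√(116/2) = 0.2848.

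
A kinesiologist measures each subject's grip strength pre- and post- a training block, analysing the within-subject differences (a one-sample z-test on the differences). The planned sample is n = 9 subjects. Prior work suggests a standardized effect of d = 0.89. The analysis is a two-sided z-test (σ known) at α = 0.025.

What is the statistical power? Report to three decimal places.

Noncentrality parameter: δ = d·√n = 0.89 × √9 = 2.6700
Two-sided α = 0.025 → critical value z_{0.0125} = 2.241.
Power = Φ(δ − 2.241) + Φ(−δ − 2.241) = Φ(0.429) + Φ(-4.911) = 0.6659 + 0.0000 = 0.6659.

Power ≈ 0.666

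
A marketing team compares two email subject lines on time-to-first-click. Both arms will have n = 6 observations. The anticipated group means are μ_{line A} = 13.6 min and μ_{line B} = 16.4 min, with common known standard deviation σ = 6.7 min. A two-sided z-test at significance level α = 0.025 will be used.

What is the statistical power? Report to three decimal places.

Standardized effect: d = |μ_{line A} − μ_{line B}| / σ = |13.6 − 16.4| / 6.7 = 0.4179
Noncentrality parameter: δ = d·√(n/2) = 0.4179 × √(6/2) = 0.7238
Two-sided α = 0.025 → critical value z_{0.0125} = 2.241.
Power = Φ(δ − 2.241) + Φ(−δ − 2.241) = Φ(-1.518) + Φ(-2.965) = 0.0646 + 0.0015 = 0.0661.

Power ≈ 0.066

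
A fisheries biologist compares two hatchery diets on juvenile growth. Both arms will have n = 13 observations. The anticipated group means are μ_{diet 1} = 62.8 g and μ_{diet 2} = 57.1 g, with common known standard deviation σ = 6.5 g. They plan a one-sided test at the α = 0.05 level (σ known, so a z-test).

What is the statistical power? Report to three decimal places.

Standardized effect: d = |μ_{diet 1} − μ_{diet 2}| / σ = |62.8 − 57.1| / 6.5 = 0.8769
Noncentrality parameter: δ = d·√(n/2) = 0.8769 × √(13/2) = 2.2357
One-sided α = 0.05 → critical value z_{0.05} = 1.645.
Power = Φ(δ − 1.645) = Φ(0.591) = 0.7227.

Power ≈ 0.723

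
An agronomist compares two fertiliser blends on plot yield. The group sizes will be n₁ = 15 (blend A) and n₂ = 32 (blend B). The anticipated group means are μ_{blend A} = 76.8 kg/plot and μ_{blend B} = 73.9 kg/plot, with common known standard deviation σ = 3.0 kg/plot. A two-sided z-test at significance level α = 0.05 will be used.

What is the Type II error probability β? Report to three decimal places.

β ≈ 0.129

Standardized effect: d = |μ_{blend A} − μ_{blend B}| / σ = |76.8 − 73.9| / 3.0 = 0.9667
Noncentrality parameter: δ = d / √(1/n₁ + 1/n₂) = 0.9667 / √(1/15 + 1/32) = 3.0892
Two-sided α = 0.05 → critical value z_{0.025} = 1.960.
Power = Φ(δ − 1.960) + Φ(−δ − 1.960) = Φ(1.129) + Φ(-5.049) = 0.8706 + 0.0000 = 0.8706.
Type II error: β = 1 − power = 1 − 0.8706 = 0.1294.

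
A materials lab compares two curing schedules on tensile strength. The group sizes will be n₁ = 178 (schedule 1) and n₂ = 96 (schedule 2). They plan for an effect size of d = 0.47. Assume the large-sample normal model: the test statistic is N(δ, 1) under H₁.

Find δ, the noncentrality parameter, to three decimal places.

δ ≈ 3.712

δ = d / √(1/n₁ + 1/n₂) = 0.47 / √(1/178 + 1/96) = 3.7117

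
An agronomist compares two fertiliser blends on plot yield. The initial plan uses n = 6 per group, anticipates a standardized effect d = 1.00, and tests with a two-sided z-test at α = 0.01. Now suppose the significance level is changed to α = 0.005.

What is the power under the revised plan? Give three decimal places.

δ = d·√(n/2) = 1.00 × √(6/2) = 1.7321 (unchanged). New critical value: z_{0.0025} = 2.807.
Revised power = Φ(δ − 2.807) + Φ(−δ − 2.807) = Φ(-1.075) + Φ(-4.539) = 0.1412 + 0.0000 = 0.1412.

Power ≈ 0.141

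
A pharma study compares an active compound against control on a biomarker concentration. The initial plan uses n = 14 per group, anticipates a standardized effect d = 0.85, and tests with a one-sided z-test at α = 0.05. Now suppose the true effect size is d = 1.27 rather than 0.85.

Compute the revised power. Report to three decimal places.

With d = 1.27: δ = d·√(n/2) = 1.27 × √(14/2) = 3.3601. Critical value z_{0.05} = 1.645.
Revised power = P(Z > 1.645 − δ) = Φ(1.715) = 0.9569.

Power ≈ 0.957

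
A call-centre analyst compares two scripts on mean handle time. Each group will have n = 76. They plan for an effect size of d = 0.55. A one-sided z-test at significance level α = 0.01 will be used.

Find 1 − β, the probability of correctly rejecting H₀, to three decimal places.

Power ≈ 0.856

Noncentrality parameter: δ = d·√(n/2) = 0.55 × √(76/2) = 3.3904
Critical value for a one-sided test at α = 0.01: z_α = 2.326.
Power = Φ(δ − 2.326) = Φ(1.064) = 0.8564.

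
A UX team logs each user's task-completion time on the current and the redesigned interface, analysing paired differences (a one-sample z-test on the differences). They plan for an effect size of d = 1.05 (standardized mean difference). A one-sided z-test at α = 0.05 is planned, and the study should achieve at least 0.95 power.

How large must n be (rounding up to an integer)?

Set Φ(δ − 1.645) = 0.95; then δ − 1.645 = Φ⁻¹(0.95) = 1.645, giving δ = 3.290.
δ = d·√n ⇒ n = (δ/d)² = (3.290 / 1.05)² = 9.82.
Round up to the next whole unit.

n = 10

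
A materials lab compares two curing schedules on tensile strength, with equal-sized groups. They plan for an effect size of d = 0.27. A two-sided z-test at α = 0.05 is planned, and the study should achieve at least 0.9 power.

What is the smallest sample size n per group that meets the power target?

n = 289 per group

For power 0.9 need Φ(δ − z_{0.025}) = 0.9, so δ = z_{0.025} + z_{0.10} = 1.960 + 1.282 = 3.242.
(For δ > 0 the lower-tail rejection region contributes negligibly to power, so the one-term inversion is standard.)
δ = d·√(n/2) ⇒ n = 2(δ/d)² = 2 × (3.242 / 0.27)² = 288.27.
Rounding up, n = 289 per group.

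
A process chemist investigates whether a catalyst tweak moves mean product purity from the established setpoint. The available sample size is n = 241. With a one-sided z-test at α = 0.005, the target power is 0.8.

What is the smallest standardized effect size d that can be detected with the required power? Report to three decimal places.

d ≈ 0.220

Required noncentrality: δ = z_{0.005} + z_{0.20} = 2.576 + 0.842 = 3.417.
δ = d·√n ⇒ d = δ/√n = 3.417/√241 = 0.2201.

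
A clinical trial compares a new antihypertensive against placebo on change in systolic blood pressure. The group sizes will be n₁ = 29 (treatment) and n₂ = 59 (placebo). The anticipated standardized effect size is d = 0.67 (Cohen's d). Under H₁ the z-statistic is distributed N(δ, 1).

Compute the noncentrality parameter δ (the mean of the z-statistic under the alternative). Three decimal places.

δ = d / √(1/n₁ + 1/n₂) = 0.67 / √(1/29 + 1/59) = 2.9543

δ ≈ 2.954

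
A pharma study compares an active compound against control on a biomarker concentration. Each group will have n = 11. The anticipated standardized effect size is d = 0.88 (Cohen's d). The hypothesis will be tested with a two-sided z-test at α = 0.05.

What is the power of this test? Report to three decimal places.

Noncentrality parameter: λ = d·√(n/2) = 0.88 × √(11/2) = 2.0638
Two-sided α = 0.05 → critical value z_{0.025} = 1.960.
Power = Φ(λ − 1.960) + Φ(−λ − 1.960) = Φ(0.104) + Φ(-4.024) = 0.5413 + 0.0000 = 0.5414.

Power ≈ 0.541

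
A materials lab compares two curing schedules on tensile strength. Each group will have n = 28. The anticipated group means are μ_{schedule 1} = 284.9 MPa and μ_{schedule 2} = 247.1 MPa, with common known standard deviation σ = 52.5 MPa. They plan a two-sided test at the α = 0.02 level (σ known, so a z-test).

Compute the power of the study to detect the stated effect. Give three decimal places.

Standardized effect: d = |μ_{schedule 1} − μ_{schedule 2}| / σ = |284.9 − 247.1| / 52.5 = 0.7200
Noncentrality parameter: δ = d·√(n/2) = 0.7200 × √(28/2) = 2.6940
Two-sided α = 0.02 → critical value z_{0.01} = 2.326.
Power = Φ(δ − 2.326) + Φ(−δ − 2.326) = Φ(0.368) + Φ(-5.020) = 0.6434 + 0.0000 = 0.6434.

Power ≈ 0.643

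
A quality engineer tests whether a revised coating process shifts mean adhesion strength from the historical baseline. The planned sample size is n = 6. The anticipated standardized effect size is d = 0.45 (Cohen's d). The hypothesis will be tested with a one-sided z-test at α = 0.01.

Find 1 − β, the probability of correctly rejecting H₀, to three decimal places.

Power ≈ 0.110

Noncentrality parameter: λ = d·√n = 0.45 × √6 = 1.1023
One-sided α = 0.01 → critical value z_{0.01} = 2.326.
Power = P(Z > 2.326 − λ) = Φ(-1.224) = 0.1105.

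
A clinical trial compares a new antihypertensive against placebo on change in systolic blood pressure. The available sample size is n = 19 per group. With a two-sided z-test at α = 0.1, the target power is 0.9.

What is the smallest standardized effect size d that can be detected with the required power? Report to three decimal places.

d ≈ 0.949

Need Φ(δ − 1.645) = 0.9, so δ = 1.645 + 1.282 = 2.926.
(Lower-tail contribution to power is negligible for δ > 0.)
δ = d·√(n/2) ⇒ d = δ/√(n/2) = 2.926/√(19/2) = 0.9495.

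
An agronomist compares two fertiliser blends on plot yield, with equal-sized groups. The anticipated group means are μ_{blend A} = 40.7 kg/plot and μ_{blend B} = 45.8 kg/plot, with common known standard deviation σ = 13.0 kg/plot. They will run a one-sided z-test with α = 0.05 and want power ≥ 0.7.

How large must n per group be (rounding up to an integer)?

Standardized effect: d = |μ_{blend A} − μ_{blend B}| / σ = |40.7 − 45.8| / 13.0 = 0.3923
For power 0.7 need Φ(δ − z_{0.05}) = 0.7, so δ = z_{0.05} + z_{0.30} = 1.645 + 0.524 = 2.169.
δ = d·√(n/2) ⇒ n = 2(δ/d)² = 2 × (2.169 / 0.3923)² = 61.15.
Rounding up, n = 62 per group.

n = 62 per group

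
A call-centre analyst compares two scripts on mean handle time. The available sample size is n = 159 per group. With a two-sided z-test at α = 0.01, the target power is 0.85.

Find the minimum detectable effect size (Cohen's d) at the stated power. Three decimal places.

d ≈ 0.405

Required noncentrality: δ = z_{0.005} + z_{0.15} = 2.576 + 1.036 = 3.612.
(The second rejection-region term Φ(−δ − z_{α/2}) is negligible and dropped.)
δ = d·√(n/2) ⇒ d = δ/√(n/2) = 3.612/√(159/2) = 0.4051.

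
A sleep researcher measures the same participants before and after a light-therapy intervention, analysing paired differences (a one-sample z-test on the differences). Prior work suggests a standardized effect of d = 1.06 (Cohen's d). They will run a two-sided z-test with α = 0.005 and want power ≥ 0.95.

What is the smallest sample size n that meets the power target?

n = 18

Set Φ(δ − 2.807) = 0.95; then δ − 2.807 = Φ⁻¹(0.95) = 1.645, giving δ = 4.452.
(For δ > 0 the lower-tail rejection region contributes negligibly to power, so the one-term inversion is standard.)
δ = d·√n ⇒ n = (δ/d)² = (4.452 / 1.06)² = 17.64.
Round up to the next whole unit.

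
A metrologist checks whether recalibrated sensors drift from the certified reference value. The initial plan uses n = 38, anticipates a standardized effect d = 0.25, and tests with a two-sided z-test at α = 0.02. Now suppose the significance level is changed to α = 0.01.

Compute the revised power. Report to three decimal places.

δ = d·√n = 0.25 × √38 = 1.5411 (unchanged). New critical value: z_{0.005} = 2.576.
Revised power = Φ(δ − 2.576) + Φ(−δ − 2.576) = Φ(-1.035) + Φ(-4.117) = 0.1504 + 0.0000 = 0.1504.

Power ≈ 0.150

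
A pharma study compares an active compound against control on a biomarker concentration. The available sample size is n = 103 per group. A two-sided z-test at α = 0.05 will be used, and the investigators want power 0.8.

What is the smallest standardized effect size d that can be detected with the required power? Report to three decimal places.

d ≈ 0.390

Required noncentrality: δ = z_{0.025} + z_{0.20} = 1.960 + 0.842 = 2.802.
(Lower-tail contribution to power is negligible for δ > 0.)
δ = d·√(n/2) ⇒ d = δ/√(n/2) = 2.802/√(103/2) = 0.3904.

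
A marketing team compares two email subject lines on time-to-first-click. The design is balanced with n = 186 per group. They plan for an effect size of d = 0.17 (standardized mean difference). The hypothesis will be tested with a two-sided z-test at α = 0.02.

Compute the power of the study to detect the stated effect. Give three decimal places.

Power ≈ 0.246

Noncentrality parameter: δ = d·√(n/2) = 0.17 × √(186/2) = 1.6394
Critical value for a two-sided test at α = 0.02: z_{α/2} = 2.326.
Power = Φ(δ − 2.326) + Φ(−δ − 2.326) = Φ(-0.687) + Φ(-3.966) = 0.2461 + 0.0000 = 0.2461.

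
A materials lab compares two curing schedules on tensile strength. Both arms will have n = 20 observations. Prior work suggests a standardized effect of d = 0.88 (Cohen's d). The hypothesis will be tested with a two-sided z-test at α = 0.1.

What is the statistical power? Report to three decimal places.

Power ≈ 0.872

Noncentrality parameter: δ = d·√(n/2) = 0.88 × √(20/2) = 2.7828
Critical value for a two-sided test at α = 0.1: z_{α/2} = 1.645.
Power = Φ(δ − 1.645) + Φ(−δ − 1.645) = Φ(1.138) + Φ(-4.428) = 0.8724 + 0.0000 = 0.8724.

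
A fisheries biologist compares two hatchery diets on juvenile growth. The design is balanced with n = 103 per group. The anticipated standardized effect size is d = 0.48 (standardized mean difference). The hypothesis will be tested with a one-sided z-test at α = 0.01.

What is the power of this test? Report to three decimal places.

Noncentrality parameter: δ = d·√(n/2) = 0.48 × √(103/2) = 3.4446
Critical value for a one-sided test at α = 0.01: z_α = 2.326.
Power = Φ(δ − 2.326) = Φ(1.118) = 0.8683.

Power ≈ 0.868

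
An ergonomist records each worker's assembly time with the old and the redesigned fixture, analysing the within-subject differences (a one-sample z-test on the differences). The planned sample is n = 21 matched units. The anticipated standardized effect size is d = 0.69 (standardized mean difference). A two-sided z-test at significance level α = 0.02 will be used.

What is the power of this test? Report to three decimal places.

Power ≈ 0.798

Noncentrality parameter: δ = d·√n = 0.69 × √21 = 3.1620
Two-sided α = 0.02 → critical value z_{0.01} = 2.326.
Power = Φ(δ − 2.326) + Φ(−δ − 2.326) = Φ(0.836) + Φ(-5.488) = 0.7983 + 0.0000 = 0.7983.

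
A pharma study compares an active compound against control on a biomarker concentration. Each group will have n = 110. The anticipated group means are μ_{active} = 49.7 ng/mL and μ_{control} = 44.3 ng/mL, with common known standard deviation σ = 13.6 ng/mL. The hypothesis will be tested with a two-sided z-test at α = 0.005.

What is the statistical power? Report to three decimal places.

Standardized effect: d = |μ_{active} − μ_{control}| / σ = |49.7 − 44.3| / 13.6 = 0.3971
Noncentrality parameter: δ = d·√(n/2) = 0.3971 × √(110/2) = 2.9447
Critical value for a two-sided test at α = 0.005: z_{α/2} = 2.807.
Power = Φ(δ − 2.807) + Φ(−δ − 2.807) = Φ(0.138) + Φ(-5.752) = 0.5547 + 0.0000 = 0.5547.

Power ≈ 0.555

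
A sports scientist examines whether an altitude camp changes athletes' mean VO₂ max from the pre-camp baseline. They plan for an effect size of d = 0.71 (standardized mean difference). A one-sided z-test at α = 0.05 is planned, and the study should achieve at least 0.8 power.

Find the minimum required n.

For power 0.8 need Φ(δ − z_{0.05}) = 0.8, so δ = z_{0.05} + z_{0.20} = 1.645 + 0.842 = 2.486.
δ = d·√n ⇒ n = (δ/d)² = (2.486 / 0.71)² = 12.26.
Rounding up, n = 13.

n = 13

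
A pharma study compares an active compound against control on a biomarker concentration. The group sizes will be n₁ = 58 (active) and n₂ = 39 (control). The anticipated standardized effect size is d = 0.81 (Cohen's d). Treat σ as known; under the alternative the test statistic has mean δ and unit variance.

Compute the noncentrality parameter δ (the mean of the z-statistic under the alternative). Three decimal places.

The noncentrality parameter scales effect size by the design's sample-size factor: δ = d / √(1/n₁ + 1/n₂) = 0.81 / √(1/58 + 1/39) = 3.9115

δ ≈ 3.912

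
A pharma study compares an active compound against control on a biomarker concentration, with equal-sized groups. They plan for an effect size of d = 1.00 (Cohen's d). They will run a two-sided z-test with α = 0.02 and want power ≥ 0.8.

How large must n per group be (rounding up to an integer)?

n = 21 per group

Set Φ(δ − 2.326) = 0.8; then δ − 2.326 = Φ⁻¹(0.8) = 0.842, giving δ = 3.168.
(For δ > 0 the lower-tail rejection region contributes negligibly to power, so the one-term inversion is standard.)
δ = d·√(n/2) ⇒ n = 2(δ/d)² = 2 × (3.168 / 1.00)² = 20.07.
Round up to the next whole unit.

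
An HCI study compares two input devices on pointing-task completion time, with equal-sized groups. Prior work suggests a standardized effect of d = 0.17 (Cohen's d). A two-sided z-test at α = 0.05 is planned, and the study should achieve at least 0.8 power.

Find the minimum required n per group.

n = 544 per group

Set Φ(δ − 1.960) = 0.8; then δ − 1.960 = Φ⁻¹(0.8) = 0.842, giving δ = 2.802.
(Ignoring the negligible lower-tail rejection probability gives the usual closed-form inversion.)
δ = d·√(n/2) ⇒ n = 2(δ/d)² = 2 × (2.802 / 0.17)² = 543.18.
Round up to the next whole unit.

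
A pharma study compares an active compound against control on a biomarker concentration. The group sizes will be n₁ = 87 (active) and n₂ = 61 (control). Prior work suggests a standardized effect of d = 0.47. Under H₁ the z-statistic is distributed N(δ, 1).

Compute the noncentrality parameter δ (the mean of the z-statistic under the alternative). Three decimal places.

δ ≈ 2.814

The noncentrality parameter scales effect size by the design's sample-size factor: δ = d / √(1/n₁ + 1/n₂) = 0.47 / √(1/87 + 1/61) = 2.8144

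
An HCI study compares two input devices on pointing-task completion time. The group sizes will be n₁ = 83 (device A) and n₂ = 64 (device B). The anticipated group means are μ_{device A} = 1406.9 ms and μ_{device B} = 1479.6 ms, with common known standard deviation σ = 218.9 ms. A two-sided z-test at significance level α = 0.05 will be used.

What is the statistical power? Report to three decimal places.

Power ≈ 0.515

Standardized effect: d = |μ_{device A} − μ_{device B}| / σ = |1406.9 − 1479.6| / 218.9 = 0.3321
Noncentrality parameter: δ = d / √(1/n₁ + 1/n₂) = 0.3321 / √(1/83 + 1/64) = 1.9965
Critical value for a two-sided test at α = 0.05: z_{α/2} = 1.960.
Power = Φ(δ − 1.960) + Φ(−δ − 1.960) = Φ(0.036) + Φ(-3.956) = 0.5146 + 0.0000 = 0.5146.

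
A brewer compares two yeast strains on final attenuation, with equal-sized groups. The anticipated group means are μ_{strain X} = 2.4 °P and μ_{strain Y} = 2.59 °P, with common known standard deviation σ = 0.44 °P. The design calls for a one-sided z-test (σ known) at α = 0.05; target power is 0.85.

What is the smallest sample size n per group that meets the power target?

Standardized effect: d = |μ_{strain X} − μ_{strain Y}| / σ = |2.4 − 2.59| / 0.44 = 0.4318
For power 0.85 need Φ(δ − z_{0.05}) = 0.85, so δ = z_{0.05} + z_{0.15} = 1.645 + 1.036 = 2.681.
δ = d·√(n/2) ⇒ n = 2(δ/d)² = 2 × (2.681 / 0.4318)² = 77.11.
Rounding up, n = 78 per group.

n = 78 per group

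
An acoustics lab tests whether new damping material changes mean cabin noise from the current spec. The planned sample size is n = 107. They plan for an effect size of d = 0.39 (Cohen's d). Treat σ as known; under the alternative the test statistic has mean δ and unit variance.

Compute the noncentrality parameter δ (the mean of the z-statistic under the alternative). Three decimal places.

δ ≈ 4.034

δ = d·√n = 0.39 × √107 = 4.0342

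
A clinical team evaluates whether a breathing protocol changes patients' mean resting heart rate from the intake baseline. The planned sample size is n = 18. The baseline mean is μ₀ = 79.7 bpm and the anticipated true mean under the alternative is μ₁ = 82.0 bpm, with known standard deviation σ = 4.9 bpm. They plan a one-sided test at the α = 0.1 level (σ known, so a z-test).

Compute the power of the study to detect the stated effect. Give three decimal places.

Standardized effect: d = |μ₁ − μ₀| / σ = |82.0 − 79.7| / 4.9 = 0.4694
Noncentrality parameter: δ = d·√n = 0.4694 × √18 = 1.9914
One-sided α = 0.1 → critical value z_{0.1} = 1.282.
Power = Φ(δ − 1.282) = Φ(0.710) = 0.7611.

Power ≈ 0.761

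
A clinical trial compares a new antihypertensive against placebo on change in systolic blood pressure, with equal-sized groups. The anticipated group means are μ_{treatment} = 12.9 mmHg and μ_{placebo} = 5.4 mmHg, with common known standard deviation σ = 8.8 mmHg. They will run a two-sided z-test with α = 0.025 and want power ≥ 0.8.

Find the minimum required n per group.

Standardized effect: d = |μ_{treatment} − μ_{placebo}| / σ = |12.9 − 5.4| / 8.8 = 0.8523
For power 0.8 need Φ(δ − z_{0.0125}) = 0.8, so δ = z_{0.0125} + z_{0.20} = 2.241 + 0.842 = 3.083.
(For δ > 0 the lower-tail rejection region contributes negligibly to power, so the one-term inversion is standard.)
δ = d·√(n/2) ⇒ n = 2(δ/d)² = 2 × (3.083 / 0.8523)² = 26.17.
Round up to the next whole unit.

n = 27 per group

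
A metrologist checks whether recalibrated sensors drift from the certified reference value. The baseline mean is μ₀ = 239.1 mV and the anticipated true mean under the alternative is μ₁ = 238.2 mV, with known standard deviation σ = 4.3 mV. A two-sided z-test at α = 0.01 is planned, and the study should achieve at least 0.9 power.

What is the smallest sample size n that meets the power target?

Standardized effect: d = |μ₁ − μ₀| / σ = |238.2 − 239.1| / 4.3 = 0.2093
For power 0.9 need Φ(δ − z_{0.005}) = 0.9, so δ = z_{0.005} + z_{0.10} = 2.576 + 1.282 = 3.857.
(For δ > 0 the lower-tail rejection region contributes negligibly to power, so the one-term inversion is standard.)
δ = d·√n ⇒ n = (δ/d)² = (3.857 / 0.2093)² = 339.65.
Round up to the next whole unit.

n = 340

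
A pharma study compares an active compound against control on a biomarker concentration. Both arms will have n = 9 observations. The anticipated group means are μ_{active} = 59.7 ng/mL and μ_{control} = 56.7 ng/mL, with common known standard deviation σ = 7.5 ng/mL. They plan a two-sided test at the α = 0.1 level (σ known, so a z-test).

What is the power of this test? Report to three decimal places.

Power ≈ 0.219

Standardized effect: d = |μ_{active} − μ_{control}| / σ = |59.7 − 56.7| / 7.5 = 0.4000
Noncentrality parameter: δ = d·√(n/2) = 0.4000 × √(9/2) = 0.8485
Critical value for a two-sided test at α = 0.1: z_{α/2} = 1.645.
Power = Φ(δ − 1.645) + Φ(−δ − 1.645) = Φ(-0.796) + Φ(-2.493) = 0.2129 + 0.0063 = 0.2192.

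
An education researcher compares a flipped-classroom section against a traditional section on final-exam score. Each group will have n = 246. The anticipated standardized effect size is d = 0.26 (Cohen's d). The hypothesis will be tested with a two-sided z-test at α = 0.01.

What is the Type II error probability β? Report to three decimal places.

β ≈ 0.379

Noncentrality parameter: δ = d·√(n/2) = 0.26 × √(246/2) = 2.8835
Two-sided α = 0.01 → critical value z_{0.005} = 2.576.
Power = Φ(δ − 2.576) + Φ(−δ − 2.576) = Φ(0.308) + Φ(-5.459) = 0.6208 + 0.0000 = 0.6208.
Type II error: β = 1 − power = 1 − 0.6208 = 0.3792.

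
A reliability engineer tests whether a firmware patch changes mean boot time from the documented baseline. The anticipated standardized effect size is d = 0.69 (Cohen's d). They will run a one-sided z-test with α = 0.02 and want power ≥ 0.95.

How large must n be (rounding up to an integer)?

For power 0.95 need Φ(δ − z_{0.02}) = 0.95, so δ = z_{0.02} + z_{0.05} = 2.054 + 1.645 = 3.699.
δ = d·√n ⇒ n = (δ/d)² = (3.699 / 0.69)² = 28.73.
Round up to the next whole unit.

n = 29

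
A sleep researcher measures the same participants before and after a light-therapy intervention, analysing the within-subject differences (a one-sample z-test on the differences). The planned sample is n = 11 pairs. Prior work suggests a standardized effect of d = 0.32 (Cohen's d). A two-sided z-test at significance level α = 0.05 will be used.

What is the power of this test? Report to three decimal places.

Power ≈ 0.186

Noncentrality parameter: δ = d·√n = 0.32 × √11 = 1.0613
Critical value for a two-sided test at α = 0.05: z_{α/2} = 1.960.
Power = Φ(δ − 1.960) + Φ(−δ − 1.960) = Φ(-0.899) + Φ(-3.021) = 0.1844 + 0.0013 = 0.1857.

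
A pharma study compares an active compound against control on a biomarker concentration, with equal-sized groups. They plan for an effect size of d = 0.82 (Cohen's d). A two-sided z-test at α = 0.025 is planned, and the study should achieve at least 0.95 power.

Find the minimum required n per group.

n = 45 per group

For power 0.95 need Φ(δ − z_{0.0125}) = 0.95, so δ = z_{0.0125} + z_{0.05} = 2.241 + 1.645 = 3.886.
(Ignoring the negligible lower-tail rejection probability gives the usual closed-form inversion.)
δ = d·√(n/2) ⇒ n = 2(δ/d)² = 2 × (3.886 / 0.82)² = 44.92.
Rounding up, n = 45 per group.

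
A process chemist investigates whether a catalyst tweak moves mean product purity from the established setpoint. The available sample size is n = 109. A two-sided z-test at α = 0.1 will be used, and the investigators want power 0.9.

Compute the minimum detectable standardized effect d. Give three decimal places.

Need Φ(δ − 1.645) = 0.9, so δ = 1.645 + 1.282 = 2.926.
(Lower-tail contribution to power is negligible for δ > 0.)
δ = d·√n ⇒ d = δ/√n = 2.926/√109 = 0.2803.

d ≈ 0.280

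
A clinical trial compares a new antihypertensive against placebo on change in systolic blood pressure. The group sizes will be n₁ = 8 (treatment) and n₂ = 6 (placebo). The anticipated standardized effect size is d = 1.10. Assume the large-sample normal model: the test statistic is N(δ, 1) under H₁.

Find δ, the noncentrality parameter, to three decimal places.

The noncentrality parameter scales effect size by the design's sample-size factor: δ = d / √(1/n₁ + 1/n₂) = 1.10 / √(1/8 + 1/6) = 2.0368

δ ≈ 2.037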